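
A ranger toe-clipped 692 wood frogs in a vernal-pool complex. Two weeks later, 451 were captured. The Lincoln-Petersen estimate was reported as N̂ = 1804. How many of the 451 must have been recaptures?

From N = M·C/R: R = M·C / N = 692·451 / 1804 = 312092 / 1804 = 173.

R = 173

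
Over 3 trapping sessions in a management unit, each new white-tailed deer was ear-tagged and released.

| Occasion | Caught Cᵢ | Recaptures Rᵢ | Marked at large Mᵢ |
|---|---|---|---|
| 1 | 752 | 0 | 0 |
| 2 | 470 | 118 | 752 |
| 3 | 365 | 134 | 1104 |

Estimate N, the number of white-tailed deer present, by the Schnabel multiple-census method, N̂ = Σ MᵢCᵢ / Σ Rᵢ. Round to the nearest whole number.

Σ MᵢCᵢ = 0·752 + 752·470 + 1104·365 = 0 + 353440 + 402960 = 756400
Σ Rᵢ = 0 + 118 + 134 = 252
N̂ = 756400 / 252 ≈ 3001.6 → 3002

N ≈ 3002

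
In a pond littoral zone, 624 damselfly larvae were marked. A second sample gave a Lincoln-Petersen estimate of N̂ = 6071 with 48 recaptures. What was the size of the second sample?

From N = M·C/R: C = N·R / M = 6071·48 / 624 = 291408 / 624 = 467.

C = 467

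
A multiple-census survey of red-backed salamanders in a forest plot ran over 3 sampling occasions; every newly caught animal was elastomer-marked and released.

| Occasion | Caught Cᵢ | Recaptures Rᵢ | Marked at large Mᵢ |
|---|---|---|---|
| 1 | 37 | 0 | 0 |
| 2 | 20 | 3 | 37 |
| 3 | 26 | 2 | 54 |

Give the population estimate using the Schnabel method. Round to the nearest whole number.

N ≈ 429

Σ MᵢCᵢ = 0·37 + 37·20 + 54·26 = 0 + 740 + 1404 = 2144
Σ Rᵢ = 0 + 3 + 2 = 5
N̂ = 2144 / 5 ≈ 428.8 → 429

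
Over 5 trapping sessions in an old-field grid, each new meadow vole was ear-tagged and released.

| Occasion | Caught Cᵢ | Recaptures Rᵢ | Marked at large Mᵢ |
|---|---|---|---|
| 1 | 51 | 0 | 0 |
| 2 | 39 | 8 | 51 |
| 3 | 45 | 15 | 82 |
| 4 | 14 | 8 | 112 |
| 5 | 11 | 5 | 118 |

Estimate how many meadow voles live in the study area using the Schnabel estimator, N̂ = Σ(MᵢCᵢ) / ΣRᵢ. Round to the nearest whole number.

N ≈ 237

Σ MᵢCᵢ = 0·51 + 51·39 + 82·45 + 112·14 + 118·11 = 0 + 1989 + 3690 + 1568 + 1298 = 8545
Σ Rᵢ = 0 + 8 + 15 + 8 + 5 = 36
N̂ = 8545 / 36 ≈ 237.4 → 237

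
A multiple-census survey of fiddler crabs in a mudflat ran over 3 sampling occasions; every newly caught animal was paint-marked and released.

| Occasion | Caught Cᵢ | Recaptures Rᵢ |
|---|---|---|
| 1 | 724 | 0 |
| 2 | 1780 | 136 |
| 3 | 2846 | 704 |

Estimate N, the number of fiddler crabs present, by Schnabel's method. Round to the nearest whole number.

N ≈ 9557

Marked at large before each occasion: Mᵢ = Σⱼ<ᵢ (Cⱼ − Rⱼ) → M1=0, M2=724, M3=2368
Σ MᵢCᵢ = 0·724 + 724·1780 + 2368·2846 = 0 + 1288720 + 6739328 = 8028048
Σ Rᵢ = 0 + 136 + 704 = 840
N̂ = 8028048 / 840 ≈ 9557.2 → 9557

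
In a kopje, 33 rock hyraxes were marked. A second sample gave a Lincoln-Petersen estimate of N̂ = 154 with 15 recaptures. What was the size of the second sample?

From N = M·C/R: C = N·R / M = 154·15 / 33 = 2310 / 33 = 70.

C = 70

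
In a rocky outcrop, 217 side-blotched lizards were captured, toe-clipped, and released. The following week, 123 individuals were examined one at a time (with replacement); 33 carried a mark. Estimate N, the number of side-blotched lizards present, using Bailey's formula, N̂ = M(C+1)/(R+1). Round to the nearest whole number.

N ≈ 791

N̂ = 217·(123+1)/(33+1) = 217·124/34 = 26908/34 ≈ 791.4 → 791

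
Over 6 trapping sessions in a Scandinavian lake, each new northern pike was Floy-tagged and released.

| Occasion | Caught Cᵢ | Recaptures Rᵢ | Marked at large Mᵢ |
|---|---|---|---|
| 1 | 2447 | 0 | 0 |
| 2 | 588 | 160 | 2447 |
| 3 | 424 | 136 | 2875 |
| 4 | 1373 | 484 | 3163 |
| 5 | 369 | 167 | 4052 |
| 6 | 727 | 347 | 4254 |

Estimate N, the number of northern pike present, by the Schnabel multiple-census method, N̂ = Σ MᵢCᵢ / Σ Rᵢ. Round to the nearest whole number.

N ≈ 8956

Σ MᵢCᵢ = 0·2447 + 2447·588 + 2875·424 + 3163·1373 + 4052·369 + 4254·727 = 0 + 1438836 + 1219000 + 4342799 + 1495188 + 3092658 = 11588481
Σ Rᵢ = 0 + 160 + 136 + 484 + 167 + 347 = 1294
N̂ = 11588481 / 1294 ≈ 8955.5 → 8956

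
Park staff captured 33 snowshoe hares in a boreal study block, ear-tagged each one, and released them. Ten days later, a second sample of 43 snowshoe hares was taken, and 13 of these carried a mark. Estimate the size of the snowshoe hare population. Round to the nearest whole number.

If marked individuals mix randomly, R/C ≈ M/N, giving N ≈ M·C/R.
N = (33 × 43) / 13 = 1419 / 13 ≈ 109.2 → 109

N ≈ 109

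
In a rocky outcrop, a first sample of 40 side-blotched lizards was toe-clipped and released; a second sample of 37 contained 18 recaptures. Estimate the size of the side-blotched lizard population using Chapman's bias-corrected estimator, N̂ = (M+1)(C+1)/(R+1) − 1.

N = 81

N̂ = (40+1)(37+1)/(18+1) − 1 = 41·38/19 − 1
= 1558/19 − 1 = 82 − 1 = 81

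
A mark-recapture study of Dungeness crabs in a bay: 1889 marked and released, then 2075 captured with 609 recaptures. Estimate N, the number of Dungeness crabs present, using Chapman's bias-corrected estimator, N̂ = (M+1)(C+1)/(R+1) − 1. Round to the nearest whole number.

N ≈ 6431

N̂ = (1889+1)(2075+1)/(609+1) − 1 = 1890·2076/610 − 1
= 3923640/610 − 1 ≈ 6432.2 − 1 ≈ 6431.2 → 6431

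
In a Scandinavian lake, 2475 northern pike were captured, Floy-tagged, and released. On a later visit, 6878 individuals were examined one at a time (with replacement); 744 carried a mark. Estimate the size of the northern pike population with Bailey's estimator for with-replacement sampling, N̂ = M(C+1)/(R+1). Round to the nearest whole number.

N ≈ 22,853

N̂ = 2475·(6878+1)/(744+1) = 2475·6879/745 = 17025525/745 ≈ 22853.1 → 22853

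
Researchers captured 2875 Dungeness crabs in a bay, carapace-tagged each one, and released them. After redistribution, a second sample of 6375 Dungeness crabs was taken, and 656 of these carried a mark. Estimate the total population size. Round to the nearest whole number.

N = (2875 × 6375) / 656 = 18328125 / 656 ≈ 27939.2 → 27939

N ≈ 27,939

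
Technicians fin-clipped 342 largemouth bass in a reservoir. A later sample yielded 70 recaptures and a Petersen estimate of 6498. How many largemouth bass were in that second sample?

From N = M·C/R: C = N·R / M = 6498·70 / 342 = 454860 / 342 = 1330.

C = 1330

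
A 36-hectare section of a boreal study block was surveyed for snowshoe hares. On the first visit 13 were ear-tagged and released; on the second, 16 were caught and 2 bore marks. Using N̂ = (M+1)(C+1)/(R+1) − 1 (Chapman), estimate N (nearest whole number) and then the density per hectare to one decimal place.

N̂ = 14·17/3 − 1 = 238/3 − 1 ≈ 78.3 → 78
Density = N̂ / area = 78 / 36 ≈ 2.17 → 2.2 per hectare

density ≈ 2.2 snowshoe hares per hectare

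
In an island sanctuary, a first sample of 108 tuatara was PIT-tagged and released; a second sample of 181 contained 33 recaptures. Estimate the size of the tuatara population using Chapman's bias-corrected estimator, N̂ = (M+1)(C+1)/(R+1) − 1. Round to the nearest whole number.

N̂ = (108+1)(181+1)/(33+1) − 1 = 109·182/34 − 1
= 19838/34 − 1 ≈ 583.47 − 1 ≈ 582.47 → 582

N ≈ 582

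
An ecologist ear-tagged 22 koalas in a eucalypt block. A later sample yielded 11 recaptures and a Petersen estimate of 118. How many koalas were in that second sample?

C = 59

From N = M·C/R: C = N·R / M = 118·11 / 22 = 1298 / 22 = 59.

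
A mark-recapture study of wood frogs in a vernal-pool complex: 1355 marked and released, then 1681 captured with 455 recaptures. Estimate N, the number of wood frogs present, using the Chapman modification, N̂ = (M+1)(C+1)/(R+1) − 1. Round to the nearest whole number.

N̂ = (1355+1)(1681+1)/(455+1) − 1 = 1356·1682/456 − 1
= 2280792/456 − 1 ≈ 5001.7 − 1 ≈ 5000.7 → 5001

N ≈ 5001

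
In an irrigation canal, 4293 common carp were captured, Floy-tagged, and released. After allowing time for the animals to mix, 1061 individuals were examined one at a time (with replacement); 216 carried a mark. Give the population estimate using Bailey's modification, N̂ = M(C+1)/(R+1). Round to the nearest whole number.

N̂ = 4293·(1061+1)/(216+1) = 4293·1062/217 = 4559166/217 ≈ 21010.0 → 21010

N ≈ 21,010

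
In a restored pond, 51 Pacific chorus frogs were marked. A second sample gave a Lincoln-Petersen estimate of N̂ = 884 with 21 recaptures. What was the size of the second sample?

C = 364

From N = M·C/R: C = N·R / M = 884·21 / 51 = 18564 / 51 = 364.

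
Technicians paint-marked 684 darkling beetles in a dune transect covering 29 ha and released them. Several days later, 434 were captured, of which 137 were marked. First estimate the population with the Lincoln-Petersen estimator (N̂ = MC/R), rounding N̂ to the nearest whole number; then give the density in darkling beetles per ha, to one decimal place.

density ≈ 74.7 darkling beetles per ha

N̂ = 684·434/137 = 296856/137 ≈ 2166.8 → 2167
Density = N̂ / area = 2167 / 29 ≈ 74.72 → 74.7 per ha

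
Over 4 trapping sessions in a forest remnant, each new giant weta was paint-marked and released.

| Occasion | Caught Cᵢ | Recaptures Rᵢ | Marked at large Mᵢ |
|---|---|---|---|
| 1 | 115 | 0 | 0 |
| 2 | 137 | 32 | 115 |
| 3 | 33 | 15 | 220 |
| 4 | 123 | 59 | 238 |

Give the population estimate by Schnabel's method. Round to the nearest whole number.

Σ MᵢCᵢ = 0·115 + 115·137 + 220·33 + 238·123 = 0 + 15755 + 7260 + 29274 = 52289
Σ Rᵢ = 0 + 32 + 15 + 59 = 106
N̂ = 52289 / 106 ≈ 493.3 → 493

N ≈ 493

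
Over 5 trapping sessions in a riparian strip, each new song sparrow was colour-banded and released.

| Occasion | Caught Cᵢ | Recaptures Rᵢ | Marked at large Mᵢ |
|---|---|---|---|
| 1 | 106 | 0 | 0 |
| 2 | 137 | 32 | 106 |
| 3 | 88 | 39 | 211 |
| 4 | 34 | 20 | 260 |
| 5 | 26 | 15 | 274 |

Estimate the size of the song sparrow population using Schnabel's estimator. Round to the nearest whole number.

N ≈ 463

Σ MᵢCᵢ = 0·106 + 106·137 + 211·88 + 260·34 + 274·26 = 0 + 14522 + 18568 + 8840 + 7124 = 49054
Σ Rᵢ = 0 + 32 + 39 + 20 + 15 = 106
N̂ = 49054 / 106 ≈ 462.8 → 463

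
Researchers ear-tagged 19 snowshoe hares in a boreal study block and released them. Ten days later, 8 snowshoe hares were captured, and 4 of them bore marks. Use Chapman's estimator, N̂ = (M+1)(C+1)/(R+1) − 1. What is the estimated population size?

N = 35

N̂ = (19+1)(8+1)/(4+1) − 1 = 20·9/5 − 1
= 180/5 − 1 = 36 − 1 = 35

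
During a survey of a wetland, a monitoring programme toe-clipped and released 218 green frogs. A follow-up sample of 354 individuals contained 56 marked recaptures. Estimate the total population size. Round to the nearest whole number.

N = (218 × 354) / 56 = 77172 / 56 ≈ 1378.1 → 1378

N ≈ 1378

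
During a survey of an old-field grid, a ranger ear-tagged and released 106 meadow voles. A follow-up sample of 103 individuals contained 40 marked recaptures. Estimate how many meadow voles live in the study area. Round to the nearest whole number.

Lincoln-Petersen assumes M/N = R/C, so N = M·C / R.
N = (106 × 103) / 40 = 10918 / 40 ≈ 272.9 → 273

N ≈ 273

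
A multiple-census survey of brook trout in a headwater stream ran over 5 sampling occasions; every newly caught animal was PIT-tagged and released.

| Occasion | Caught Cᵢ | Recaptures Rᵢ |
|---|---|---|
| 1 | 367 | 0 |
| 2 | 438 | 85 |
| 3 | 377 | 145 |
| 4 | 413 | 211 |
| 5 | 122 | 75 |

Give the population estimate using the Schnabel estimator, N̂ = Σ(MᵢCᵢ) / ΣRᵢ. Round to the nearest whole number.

Marked at large before each occasion: Mᵢ = Σⱼ<ᵢ (Cⱼ − Rⱼ) → M1=0, M2=367, M3=720, M4=952, M5=1154
Σ MᵢCᵢ = 0·367 + 367·438 + 720·377 + 952·413 + 1154·122 = 0 + 160746 + 271440 + 393176 + 140788 = 966150
Σ Rᵢ = 0 + 85 + 145 + 211 + 75 = 516
N̂ = 966150 / 516 ≈ 1872.4 → 1872

N ≈ 1872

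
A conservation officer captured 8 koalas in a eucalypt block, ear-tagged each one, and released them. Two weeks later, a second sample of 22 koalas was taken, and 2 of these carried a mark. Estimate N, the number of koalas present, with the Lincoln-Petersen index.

N = 88

The marked fraction in the recapture sample should equal the marked fraction in the population: 2/22 = 8/N.
N = (8 × 22) / 2 = 176 / 2 = 88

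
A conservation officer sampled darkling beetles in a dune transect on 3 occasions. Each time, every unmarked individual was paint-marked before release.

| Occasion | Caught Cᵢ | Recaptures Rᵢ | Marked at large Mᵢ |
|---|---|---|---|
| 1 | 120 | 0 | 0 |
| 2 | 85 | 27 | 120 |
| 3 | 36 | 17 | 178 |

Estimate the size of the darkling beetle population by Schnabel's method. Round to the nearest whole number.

Σ MᵢCᵢ = 0·120 + 120·85 + 178·36 = 0 + 10200 + 6408 = 16608
Σ Rᵢ = 0 + 27 + 17 = 44
N̂ = 16608 / 44 ≈ 377.45 → 377

N ≈ 377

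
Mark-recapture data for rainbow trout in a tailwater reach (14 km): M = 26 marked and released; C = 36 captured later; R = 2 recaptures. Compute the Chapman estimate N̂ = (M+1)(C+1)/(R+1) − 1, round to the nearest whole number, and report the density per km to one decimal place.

N̂ = 27·37/3 − 1 = 999/3 − 1 = 332
Density = N̂ / area = 332 / 14 ≈ 23.71 → 23.7 per km

density ≈ 23.7 rainbow trout per km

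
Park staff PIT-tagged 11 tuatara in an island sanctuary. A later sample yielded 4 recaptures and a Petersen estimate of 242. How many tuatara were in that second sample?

C = 88

From N = M·C/R: C = N·R / M = 242·4 / 11 = 968 / 11 = 88.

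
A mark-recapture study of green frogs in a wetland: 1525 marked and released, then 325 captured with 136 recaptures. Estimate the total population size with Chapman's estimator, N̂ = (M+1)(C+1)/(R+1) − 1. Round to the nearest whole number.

N ≈ 3630

N̂ = (1525+1)(325+1)/(136+1) − 1 = 1526·326/137 − 1
= 497476/137 − 1 ≈ 3631.2 − 1 ≈ 3630.2 → 3630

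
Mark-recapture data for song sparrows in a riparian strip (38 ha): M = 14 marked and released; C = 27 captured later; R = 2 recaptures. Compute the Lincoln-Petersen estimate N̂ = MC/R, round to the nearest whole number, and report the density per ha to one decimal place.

density ≈ 5.0 song sparrows per ha

N̂ = 14·27/2 = 378/2 = 189
Density = N̂ / area = 189 / 38 ≈ 4.97 → 5.0 per ha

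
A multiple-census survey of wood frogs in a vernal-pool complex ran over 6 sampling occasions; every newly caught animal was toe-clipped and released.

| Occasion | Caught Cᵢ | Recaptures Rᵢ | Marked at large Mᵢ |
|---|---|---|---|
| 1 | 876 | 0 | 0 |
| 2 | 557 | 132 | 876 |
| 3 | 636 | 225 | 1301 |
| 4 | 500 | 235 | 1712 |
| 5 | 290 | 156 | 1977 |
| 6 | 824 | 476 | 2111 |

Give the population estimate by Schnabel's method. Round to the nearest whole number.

Σ MᵢCᵢ = 0·876 + 876·557 + 1301·636 + 1712·500 + 1977·290 + 2111·824 = 0 + 487932 + 827436 + 856000 + 573330 + 1739464 = 4484162
Σ Rᵢ = 0 + 132 + 225 + 235 + 156 + 476 = 1224
N̂ = 4484162 / 1224 ≈ 3663.5 → 3664

N ≈ 3664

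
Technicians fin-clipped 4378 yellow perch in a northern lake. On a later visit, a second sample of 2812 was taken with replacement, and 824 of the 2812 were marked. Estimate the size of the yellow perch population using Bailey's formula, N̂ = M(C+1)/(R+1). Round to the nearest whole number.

N ≈ 14,928

N̂ = 4378·(2812+1)/(824+1) = 4378·2813/825 = 12315314/825 ≈ 14927.7 → 14928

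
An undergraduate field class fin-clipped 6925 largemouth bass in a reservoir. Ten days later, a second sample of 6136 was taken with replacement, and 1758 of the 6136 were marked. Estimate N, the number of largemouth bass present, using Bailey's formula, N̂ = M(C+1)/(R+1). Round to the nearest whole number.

N̂ = 6925·(6136+1)/(1758+1) = 6925·6137/1759 = 42498725/1759 ≈ 24160.7 → 24161

N ≈ 24,161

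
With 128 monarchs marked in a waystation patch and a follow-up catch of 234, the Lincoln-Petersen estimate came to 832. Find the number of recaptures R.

R = 36

From N = M·C/R: R = M·C / N = 128·234 / 832 = 29952 / 832 = 36.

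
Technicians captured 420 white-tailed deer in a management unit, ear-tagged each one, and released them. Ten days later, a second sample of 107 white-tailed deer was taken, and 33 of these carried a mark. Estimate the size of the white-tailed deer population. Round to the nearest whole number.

N ≈ 1362

Lincoln-Petersen assumes M/N = R/C, so N = M·C / R.
N = (420 × 107) / 33 = 44940 / 33 ≈ 1361.8 → 1362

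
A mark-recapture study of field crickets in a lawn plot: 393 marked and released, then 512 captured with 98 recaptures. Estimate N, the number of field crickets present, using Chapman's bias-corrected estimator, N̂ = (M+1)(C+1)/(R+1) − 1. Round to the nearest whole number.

N̂ = (393+1)(512+1)/(98+1) − 1 = 394·513/99 − 1
= 202122/99 − 1 ≈ 2041.6 − 1 ≈ 2040.6 → 2041

N ≈ 2041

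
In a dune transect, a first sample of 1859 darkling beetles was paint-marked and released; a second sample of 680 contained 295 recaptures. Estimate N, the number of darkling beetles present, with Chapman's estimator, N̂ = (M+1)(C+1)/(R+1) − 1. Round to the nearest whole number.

N̂ = (1859+1)(680+1)/(295+1) − 1 = 1860·681/296 − 1
= 1266660/296 − 1 ≈ 4279.3 − 1 ≈ 4278.3 → 4278

N ≈ 4278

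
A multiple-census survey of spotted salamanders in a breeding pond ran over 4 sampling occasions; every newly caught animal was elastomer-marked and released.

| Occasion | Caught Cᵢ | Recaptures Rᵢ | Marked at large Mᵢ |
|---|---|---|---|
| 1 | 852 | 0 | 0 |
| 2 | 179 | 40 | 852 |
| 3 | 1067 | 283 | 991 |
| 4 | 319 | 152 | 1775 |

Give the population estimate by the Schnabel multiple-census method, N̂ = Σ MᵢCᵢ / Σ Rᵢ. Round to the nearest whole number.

Σ MᵢCᵢ = 0·852 + 852·179 + 991·1067 + 1775·319 = 0 + 152508 + 1057397 + 566225 = 1776130
Σ Rᵢ = 0 + 40 + 283 + 152 = 475
N̂ = 1776130 / 475 ≈ 3739.2 → 3739

N ≈ 3739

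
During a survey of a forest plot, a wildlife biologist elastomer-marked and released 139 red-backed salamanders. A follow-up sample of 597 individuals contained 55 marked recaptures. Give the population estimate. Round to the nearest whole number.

N ≈ 1509

The marked fraction in the recapture sample should equal the marked fraction in the population: 55/597 = 139/N.
N = (139 × 597) / 55 = 82983 / 55 ≈ 1508.8 → 1509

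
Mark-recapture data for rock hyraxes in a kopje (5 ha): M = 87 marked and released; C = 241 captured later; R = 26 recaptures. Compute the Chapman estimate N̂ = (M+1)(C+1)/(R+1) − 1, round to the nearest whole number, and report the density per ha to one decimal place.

density ≈ 157.6 rock hyraxes per ha

N̂ = 88·242/27 − 1 = 21296/27 − 1 ≈ 787.7 → 788
Density = N̂ / area = 788 / 5 ≈ 157.60 → 157.6 per ha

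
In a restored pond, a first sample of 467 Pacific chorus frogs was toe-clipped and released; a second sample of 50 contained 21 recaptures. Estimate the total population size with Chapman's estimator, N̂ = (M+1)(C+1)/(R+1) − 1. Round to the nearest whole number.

N ≈ 1084

N̂ = (467+1)(50+1)/(21+1) − 1 = 468·51/22 − 1
= 23868/22 − 1 ≈ 1084.9 − 1 ≈ 1083.9 → 1084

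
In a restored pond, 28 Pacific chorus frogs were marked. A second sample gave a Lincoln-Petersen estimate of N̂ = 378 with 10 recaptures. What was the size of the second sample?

From N = M·C/R: C = N·R / M = 378·10 / 28 = 3780 / 28 = 135.

C = 135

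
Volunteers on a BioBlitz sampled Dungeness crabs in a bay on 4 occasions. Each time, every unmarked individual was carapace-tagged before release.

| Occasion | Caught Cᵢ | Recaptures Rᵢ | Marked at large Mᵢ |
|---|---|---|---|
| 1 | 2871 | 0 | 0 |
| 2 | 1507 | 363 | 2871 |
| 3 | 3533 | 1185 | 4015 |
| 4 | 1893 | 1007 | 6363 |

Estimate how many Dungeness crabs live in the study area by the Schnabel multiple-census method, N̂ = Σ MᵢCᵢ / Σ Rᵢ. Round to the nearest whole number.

N ≈ 11,960

Σ MᵢCᵢ = 0·2871 + 2871·1507 + 4015·3533 + 6363·1893 = 0 + 4326597 + 14184995 + 12045159 = 30556751
Σ Rᵢ = 0 + 363 + 1185 + 1007 = 2555
N̂ = 30556751 / 2555 ≈ 11959.6 → 11960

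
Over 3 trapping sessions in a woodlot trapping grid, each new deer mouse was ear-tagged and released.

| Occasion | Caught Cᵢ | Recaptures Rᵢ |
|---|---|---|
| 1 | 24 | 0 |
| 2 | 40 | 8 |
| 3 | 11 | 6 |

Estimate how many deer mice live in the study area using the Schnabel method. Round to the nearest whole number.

Marked at large before each occasion: Mᵢ = Σⱼ<ᵢ (Cⱼ − Rⱼ) → M1=0, M2=24, M3=56
Σ MᵢCᵢ = 0·24 + 24·40 + 56·11 = 0 + 960 + 616 = 1576
Σ Rᵢ = 0 + 8 + 6 = 14
N̂ = 1576 / 14 ≈ 112.6 → 113

N ≈ 113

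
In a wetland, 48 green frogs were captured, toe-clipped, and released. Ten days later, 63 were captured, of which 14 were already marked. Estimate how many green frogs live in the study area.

N = (48 × 63) / 14 = 3024 / 14 = 216

N = 216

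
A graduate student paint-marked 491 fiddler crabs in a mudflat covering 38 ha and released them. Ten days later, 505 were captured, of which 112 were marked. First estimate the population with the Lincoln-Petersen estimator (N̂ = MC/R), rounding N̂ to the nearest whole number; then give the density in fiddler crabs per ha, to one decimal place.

N̂ = 491·505/112 = 247955/112 ≈ 2213.9 → 2214
Density = N̂ / area = 2214 / 38 ≈ 58.26 → 58.3 per ha

density ≈ 58.3 fiddler crabs per ha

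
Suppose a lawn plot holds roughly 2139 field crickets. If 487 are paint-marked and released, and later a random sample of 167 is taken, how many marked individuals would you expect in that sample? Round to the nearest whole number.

Expected recaptures E[R] = M·C / N.
E[R] = 487 × 167 / 2139 = 81329 / 2139 ≈ 38.0 → 38

expected recaptures ≈ 38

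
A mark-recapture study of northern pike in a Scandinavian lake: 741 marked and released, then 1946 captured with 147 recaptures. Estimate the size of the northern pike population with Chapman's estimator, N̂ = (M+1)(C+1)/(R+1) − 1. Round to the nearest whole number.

N ≈ 9760

N̂ = (741+1)(1946+1)/(147+1) − 1 = 742·1947/148 − 1
= 1444674/148 − 1 ≈ 9761.3 − 1 ≈ 9760.3 → 9760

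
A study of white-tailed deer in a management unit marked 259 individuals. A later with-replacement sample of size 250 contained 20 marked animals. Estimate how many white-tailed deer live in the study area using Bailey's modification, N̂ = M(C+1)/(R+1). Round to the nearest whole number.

N̂ = 259·(250+1)/(20+1) = 259·251/21 = 65009/21 ≈ 3095.7 → 3096

N ≈ 3096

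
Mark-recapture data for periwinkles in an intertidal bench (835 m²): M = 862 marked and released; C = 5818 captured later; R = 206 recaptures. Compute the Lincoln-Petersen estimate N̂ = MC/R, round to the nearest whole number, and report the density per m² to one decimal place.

N̂ = 862·5818/206 = 5015116/206 ≈ 24345.2 → 24345
Density = N̂ / area = 24345 / 835 ≈ 29.16 → 29.2 per m²

density ≈ 29.2 periwinkles per m²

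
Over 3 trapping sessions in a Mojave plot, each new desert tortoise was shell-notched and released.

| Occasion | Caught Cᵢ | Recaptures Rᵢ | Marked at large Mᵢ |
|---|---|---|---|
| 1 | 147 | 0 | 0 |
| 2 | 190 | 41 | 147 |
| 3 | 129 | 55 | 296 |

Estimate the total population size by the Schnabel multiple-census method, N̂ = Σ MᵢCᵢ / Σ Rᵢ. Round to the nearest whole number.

N ≈ 689

Σ MᵢCᵢ = 0·147 + 147·190 + 296·129 = 0 + 27930 + 38184 = 66114
Σ Rᵢ = 0 + 41 + 55 = 96
N̂ = 66114 / 96 ≈ 688.7 → 689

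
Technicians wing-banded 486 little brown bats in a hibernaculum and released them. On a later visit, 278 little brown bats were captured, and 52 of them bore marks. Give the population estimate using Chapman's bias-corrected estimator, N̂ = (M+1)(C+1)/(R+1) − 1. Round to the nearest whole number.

N ≈ 2563

N̂ = (486+1)(278+1)/(52+1) − 1 = 487·279/53 − 1
= 135873/53 − 1 ≈ 2563.6 − 1 ≈ 2562.6 → 2563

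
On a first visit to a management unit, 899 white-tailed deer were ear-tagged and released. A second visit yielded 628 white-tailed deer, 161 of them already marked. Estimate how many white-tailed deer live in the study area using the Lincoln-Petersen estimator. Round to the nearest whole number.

N ≈ 3507

N = (899 × 628) / 161 = 564572 / 161 ≈ 3506.7 → 3507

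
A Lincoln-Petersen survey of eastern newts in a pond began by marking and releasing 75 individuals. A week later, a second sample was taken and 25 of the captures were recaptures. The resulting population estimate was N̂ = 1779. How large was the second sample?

From N = M·C/R: C = N·R / M = 1779·25 / 75 = 44475 / 75 = 593.

C = 593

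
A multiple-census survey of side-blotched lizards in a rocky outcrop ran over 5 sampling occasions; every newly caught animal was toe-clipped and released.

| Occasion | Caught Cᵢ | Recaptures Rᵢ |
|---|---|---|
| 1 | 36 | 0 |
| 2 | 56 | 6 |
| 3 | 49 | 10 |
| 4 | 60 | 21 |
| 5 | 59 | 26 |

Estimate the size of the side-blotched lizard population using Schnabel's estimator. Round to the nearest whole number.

Marked at large before each occasion: Mᵢ = Σⱼ<ᵢ (Cⱼ − Rⱼ) → M1=0, M2=36, M3=86, M4=125, M5=164
Σ MᵢCᵢ = 0·36 + 36·56 + 86·49 + 125·60 + 164·59 = 0 + 2016 + 4214 + 7500 + 9676 = 23406
Σ Rᵢ = 0 + 6 + 10 + 21 + 26 = 63
N̂ = 23406 / 63 ≈ 371.5 → 372

N ≈ 372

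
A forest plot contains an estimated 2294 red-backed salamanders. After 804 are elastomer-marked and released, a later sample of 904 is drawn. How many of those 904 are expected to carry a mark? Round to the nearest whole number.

The marked fraction of the population is 804/2294, so in a sample of 904 expect C·(M/N) marked.
E[R] = 804 × 904 / 2294 = 726816 / 2294 ≈ 316.8 → 317

expected recaptures ≈ 317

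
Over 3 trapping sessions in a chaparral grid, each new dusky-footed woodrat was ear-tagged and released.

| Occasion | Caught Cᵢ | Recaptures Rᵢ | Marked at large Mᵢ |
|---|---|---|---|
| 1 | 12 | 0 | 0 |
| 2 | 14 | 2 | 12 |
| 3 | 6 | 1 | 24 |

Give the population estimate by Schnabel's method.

N = 104

Σ MᵢCᵢ = 0·12 + 12·14 + 24·6 = 0 + 168 + 144 = 312
Σ Rᵢ = 0 + 2 + 1 = 3
N̂ = 312 / 3 = 104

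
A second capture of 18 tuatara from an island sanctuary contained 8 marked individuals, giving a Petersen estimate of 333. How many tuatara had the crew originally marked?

M = 148

From N = M·C/R: M = N·R / C = 333·8 / 18 = 2664 / 18 = 148.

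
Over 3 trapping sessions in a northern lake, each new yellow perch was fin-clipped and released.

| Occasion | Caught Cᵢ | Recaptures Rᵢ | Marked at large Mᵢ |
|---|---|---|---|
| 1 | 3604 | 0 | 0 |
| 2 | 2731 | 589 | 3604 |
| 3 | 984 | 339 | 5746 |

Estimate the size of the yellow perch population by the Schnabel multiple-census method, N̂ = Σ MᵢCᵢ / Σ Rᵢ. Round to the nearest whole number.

Σ MᵢCᵢ = 0·3604 + 3604·2731 + 5746·984 = 0 + 9842524 + 5654064 = 15496588
Σ Rᵢ = 0 + 589 + 339 = 928
N̂ = 15496588 / 928 ≈ 16698.9 → 16699

N ≈ 16,699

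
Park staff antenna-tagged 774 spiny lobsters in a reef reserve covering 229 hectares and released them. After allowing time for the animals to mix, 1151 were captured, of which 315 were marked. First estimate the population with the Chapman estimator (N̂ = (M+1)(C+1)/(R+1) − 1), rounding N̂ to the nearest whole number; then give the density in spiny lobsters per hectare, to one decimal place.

density ≈ 12.3 spiny lobsters per hectare

N̂ = 775·1152/316 − 1 = 892800/316 − 1 ≈ 2824.3 → 2824
Density = N̂ / area = 2824 / 229 ≈ 12.33 → 12.3 per hectare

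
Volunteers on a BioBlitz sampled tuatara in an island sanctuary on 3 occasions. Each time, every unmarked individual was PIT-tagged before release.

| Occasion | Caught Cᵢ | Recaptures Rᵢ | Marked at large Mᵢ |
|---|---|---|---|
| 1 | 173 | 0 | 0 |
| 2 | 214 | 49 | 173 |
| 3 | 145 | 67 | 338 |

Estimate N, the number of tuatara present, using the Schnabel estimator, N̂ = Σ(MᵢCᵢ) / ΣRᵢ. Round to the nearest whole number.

N ≈ 742

Σ MᵢCᵢ = 0·173 + 173·214 + 338·145 = 0 + 37022 + 49010 = 86032
Σ Rᵢ = 0 + 49 + 67 = 116
N̂ = 86032 / 116 ≈ 741.7 → 742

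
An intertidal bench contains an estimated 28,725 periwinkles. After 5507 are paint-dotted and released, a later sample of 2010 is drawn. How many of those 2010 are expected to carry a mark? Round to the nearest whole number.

The marked fraction of the population is 5507/28725, so in a sample of 2010 expect C·(M/N) marked.
E[R] = 5507 × 2010 / 28725 = 11069070 / 28725 ≈ 385.3 → 385

expected recaptures ≈ 385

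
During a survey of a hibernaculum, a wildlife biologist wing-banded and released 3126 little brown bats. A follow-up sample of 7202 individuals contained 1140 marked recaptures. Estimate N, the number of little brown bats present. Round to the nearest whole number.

N ≈ 19,749

The marked fraction in the recapture sample should equal the marked fraction in the population: 1140/7202 = 3126/N.
N = (3126 × 7202) / 1140 = 22513452 / 1140 ≈ 19748.6 → 19749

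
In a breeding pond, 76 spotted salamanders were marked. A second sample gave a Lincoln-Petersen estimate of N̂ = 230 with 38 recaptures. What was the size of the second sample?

From N = M·C/R: C = N·R / M = 230·38 / 76 = 8740 / 76 = 115.

C = 115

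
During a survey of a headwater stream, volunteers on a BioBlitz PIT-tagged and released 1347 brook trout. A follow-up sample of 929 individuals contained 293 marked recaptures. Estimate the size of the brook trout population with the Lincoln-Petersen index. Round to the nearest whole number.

If marked individuals mix randomly, R/C ≈ M/N, giving N ≈ M·C/R.
N = (1347 × 929) / 293 = 1251363 / 293 ≈ 4270.9 → 4271

N ≈ 4271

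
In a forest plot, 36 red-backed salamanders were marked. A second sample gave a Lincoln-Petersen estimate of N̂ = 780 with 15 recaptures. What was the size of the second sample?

From N = M·C/R: C = N·R / M = 780·15 / 36 = 11700 / 36 = 325.

C = 325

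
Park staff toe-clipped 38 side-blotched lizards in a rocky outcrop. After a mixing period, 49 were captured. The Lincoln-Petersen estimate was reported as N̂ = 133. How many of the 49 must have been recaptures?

From N = M·C/R: R = M·C / N = 38·49 / 133 = 1862 / 133 = 14.

R = 14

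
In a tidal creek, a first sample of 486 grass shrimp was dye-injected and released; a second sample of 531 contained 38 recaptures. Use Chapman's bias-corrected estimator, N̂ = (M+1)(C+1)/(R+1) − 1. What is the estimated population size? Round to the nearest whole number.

N̂ = (486+1)(531+1)/(38+1) − 1 = 487·532/39 − 1
= 259084/39 − 1 ≈ 6643.2 − 1 ≈ 6642.2 → 6642

N ≈ 6642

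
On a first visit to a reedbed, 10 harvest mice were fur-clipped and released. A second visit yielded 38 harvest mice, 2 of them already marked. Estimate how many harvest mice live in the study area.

N = 190

N = (10 × 38) / 2 = 380 / 2 = 190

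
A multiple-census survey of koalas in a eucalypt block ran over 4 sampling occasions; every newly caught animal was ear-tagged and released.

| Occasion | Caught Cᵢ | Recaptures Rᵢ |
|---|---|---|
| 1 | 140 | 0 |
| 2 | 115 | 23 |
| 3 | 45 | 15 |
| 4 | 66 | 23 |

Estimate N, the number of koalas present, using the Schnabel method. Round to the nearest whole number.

N ≈ 719

Marked at large before each occasion: Mᵢ = Σⱼ<ᵢ (Cⱼ − Rⱼ) → M1=0, M2=140, M3=232, M4=262
Σ MᵢCᵢ = 0·140 + 140·115 + 232·45 + 262·66 = 0 + 16100 + 10440 + 17292 = 43832
Σ Rᵢ = 0 + 23 + 15 + 23 = 61
N̂ = 43832 / 61 ≈ 718.6 → 719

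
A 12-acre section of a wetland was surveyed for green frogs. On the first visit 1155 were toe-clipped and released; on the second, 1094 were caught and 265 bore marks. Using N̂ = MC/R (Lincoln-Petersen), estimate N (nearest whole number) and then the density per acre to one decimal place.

N̂ = 1155·1094/265 = 1263570/265 ≈ 4768.2 → 4768
Density = N̂ / area = 4768 / 12 ≈ 397.33 → 397.3 per acre

density ≈ 397.3 green frogs per acre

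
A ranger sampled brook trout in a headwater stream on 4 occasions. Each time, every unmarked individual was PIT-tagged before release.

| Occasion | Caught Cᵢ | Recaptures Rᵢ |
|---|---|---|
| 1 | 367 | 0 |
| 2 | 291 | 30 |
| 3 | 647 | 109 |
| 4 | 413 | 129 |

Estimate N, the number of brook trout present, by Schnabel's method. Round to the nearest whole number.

Marked at large before each occasion: Mᵢ = Σⱼ<ᵢ (Cⱼ − Rⱼ) → M1=0, M2=367, M3=628, M4=1166
Σ MᵢCᵢ = 0·367 + 367·291 + 628·647 + 1166·413 = 0 + 106797 + 406316 + 481558 = 994671
Σ Rᵢ = 0 + 30 + 109 + 129 = 268
N̂ = 994671 / 268 ≈ 3711.46 → 3711

N ≈ 3711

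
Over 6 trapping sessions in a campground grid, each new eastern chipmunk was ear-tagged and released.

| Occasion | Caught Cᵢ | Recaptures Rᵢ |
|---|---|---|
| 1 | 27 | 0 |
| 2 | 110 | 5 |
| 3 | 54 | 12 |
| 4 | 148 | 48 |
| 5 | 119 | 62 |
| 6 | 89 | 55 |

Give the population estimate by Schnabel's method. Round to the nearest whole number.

N ≈ 538

Marked at large before each occasion: Mᵢ = Σⱼ<ᵢ (Cⱼ − Rⱼ) → M1=0, M2=27, M3=132, M4=174, M5=274, M6=331
Σ MᵢCᵢ = 0·27 + 27·110 + 132·54 + 174·148 + 274·119 + 331·89 = 0 + 2970 + 7128 + 25752 + 32606 + 29459 = 97915
Σ Rᵢ = 0 + 5 + 12 + 48 + 62 + 55 = 182
N̂ = 97915 / 182 ≈ 538.0 → 538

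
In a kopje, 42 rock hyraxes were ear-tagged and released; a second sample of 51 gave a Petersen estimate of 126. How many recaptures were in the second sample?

R = 17

From N = M·C/R: R = M·C / N = 42·51 / 126 = 2142 / 126 = 17.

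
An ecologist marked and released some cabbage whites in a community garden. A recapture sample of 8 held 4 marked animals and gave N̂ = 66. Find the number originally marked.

M = 33

From N = M·C/R: M = N·R / C = 66·4 / 8 = 264 / 8 = 33.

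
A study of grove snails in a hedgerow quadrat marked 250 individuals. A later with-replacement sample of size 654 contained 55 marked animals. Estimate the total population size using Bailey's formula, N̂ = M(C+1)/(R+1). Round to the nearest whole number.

N ≈ 2924

N̂ = 250·(654+1)/(55+1) = 250·655/56 = 163750/56 ≈ 2924.1 → 2924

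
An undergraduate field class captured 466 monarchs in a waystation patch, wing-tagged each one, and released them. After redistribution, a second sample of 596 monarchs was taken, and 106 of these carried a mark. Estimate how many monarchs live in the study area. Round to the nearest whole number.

N ≈ 2620

N = (466 × 596) / 106 = 277736 / 106 ≈ 2620.2 → 2620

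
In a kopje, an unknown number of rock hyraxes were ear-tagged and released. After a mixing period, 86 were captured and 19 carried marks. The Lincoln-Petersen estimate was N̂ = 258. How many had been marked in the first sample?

M = 57

From N = M·C/R: M = N·R / C = 258·19 / 86 = 4902 / 86 = 57.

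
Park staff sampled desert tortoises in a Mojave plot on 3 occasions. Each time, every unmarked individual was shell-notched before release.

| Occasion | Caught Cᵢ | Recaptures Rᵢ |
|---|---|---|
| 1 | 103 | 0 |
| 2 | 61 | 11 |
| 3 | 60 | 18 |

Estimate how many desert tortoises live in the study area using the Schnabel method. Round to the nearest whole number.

N ≈ 533

Marked at large before each occasion: Mᵢ = Σⱼ<ᵢ (Cⱼ − Rⱼ) → M1=0, M2=103, M3=153
Σ MᵢCᵢ = 0·103 + 103·61 + 153·60 = 0 + 6283 + 9180 = 15463
Σ Rᵢ = 0 + 11 + 18 = 29
N̂ = 15463 / 29 ≈ 533.2 → 533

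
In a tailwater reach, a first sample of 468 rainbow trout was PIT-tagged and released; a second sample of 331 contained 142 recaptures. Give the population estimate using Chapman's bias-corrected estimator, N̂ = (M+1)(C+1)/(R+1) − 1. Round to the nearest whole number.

N ≈ 1088

N̂ = (468+1)(331+1)/(142+1) − 1 = 469·332/143 − 1
= 155708/143 − 1 ≈ 1088.9 − 1 ≈ 1087.9 → 1088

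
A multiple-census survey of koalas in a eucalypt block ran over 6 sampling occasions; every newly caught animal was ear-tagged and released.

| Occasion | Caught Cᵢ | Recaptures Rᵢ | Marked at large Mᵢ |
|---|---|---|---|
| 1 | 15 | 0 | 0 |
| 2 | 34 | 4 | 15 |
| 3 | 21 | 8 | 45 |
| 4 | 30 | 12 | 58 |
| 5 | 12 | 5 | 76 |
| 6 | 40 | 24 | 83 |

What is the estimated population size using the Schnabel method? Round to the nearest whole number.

Σ MᵢCᵢ = 0·15 + 15·34 + 45·21 + 58·30 + 76·12 + 83·40 = 0 + 510 + 945 + 1740 + 912 + 3320 = 7427
Σ Rᵢ = 0 + 4 + 8 + 12 + 5 + 24 = 53
N̂ = 7427 / 53 ≈ 140.1 → 140

N ≈ 140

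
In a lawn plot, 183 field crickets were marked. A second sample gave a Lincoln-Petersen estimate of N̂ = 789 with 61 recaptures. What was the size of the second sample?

From N = M·C/R: C = N·R / M = 789·61 / 183 = 48129 / 183 = 263.

C = 263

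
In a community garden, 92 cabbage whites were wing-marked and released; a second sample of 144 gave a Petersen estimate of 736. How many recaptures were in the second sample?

From N = M·C/R: R = M·C / N = 92·144 / 736 = 13248 / 736 = 18.

R = 18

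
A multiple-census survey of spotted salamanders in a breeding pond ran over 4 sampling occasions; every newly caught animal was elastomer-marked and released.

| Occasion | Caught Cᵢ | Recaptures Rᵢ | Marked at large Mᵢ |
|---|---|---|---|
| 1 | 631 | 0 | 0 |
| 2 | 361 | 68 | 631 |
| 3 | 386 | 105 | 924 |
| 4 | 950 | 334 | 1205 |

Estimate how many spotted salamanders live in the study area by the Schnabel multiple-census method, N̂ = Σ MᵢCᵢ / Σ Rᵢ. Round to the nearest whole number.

N ≈ 3411

Σ MᵢCᵢ = 0·631 + 631·361 + 924·386 + 1205·950 = 0 + 227791 + 356664 + 1144750 = 1729205
Σ Rᵢ = 0 + 68 + 105 + 334 = 507
N̂ = 1729205 / 507 ≈ 3410.7 → 3411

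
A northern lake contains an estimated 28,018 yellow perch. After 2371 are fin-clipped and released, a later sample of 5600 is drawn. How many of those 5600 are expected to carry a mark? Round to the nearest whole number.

expected recaptures ≈ 474

Expected recaptures E[R] = M·C / N.
E[R] = 2371 × 5600 / 28018 = 13277600 / 28018 ≈ 473.9 → 474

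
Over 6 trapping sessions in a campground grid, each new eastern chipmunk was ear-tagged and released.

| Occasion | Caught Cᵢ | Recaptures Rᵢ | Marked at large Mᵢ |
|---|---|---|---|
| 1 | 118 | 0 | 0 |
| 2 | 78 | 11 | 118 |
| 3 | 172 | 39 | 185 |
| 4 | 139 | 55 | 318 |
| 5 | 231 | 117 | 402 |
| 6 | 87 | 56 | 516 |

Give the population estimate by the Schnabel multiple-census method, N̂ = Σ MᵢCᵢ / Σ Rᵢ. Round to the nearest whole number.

Σ MᵢCᵢ = 0·118 + 118·78 + 185·172 + 318·139 + 402·231 + 516·87 = 0 + 9204 + 31820 + 44202 + 92862 + 44892 = 222980
Σ Rᵢ = 0 + 11 + 39 + 55 + 117 + 56 = 278
N̂ = 222980 / 278 ≈ 802.1 → 802

N ≈ 802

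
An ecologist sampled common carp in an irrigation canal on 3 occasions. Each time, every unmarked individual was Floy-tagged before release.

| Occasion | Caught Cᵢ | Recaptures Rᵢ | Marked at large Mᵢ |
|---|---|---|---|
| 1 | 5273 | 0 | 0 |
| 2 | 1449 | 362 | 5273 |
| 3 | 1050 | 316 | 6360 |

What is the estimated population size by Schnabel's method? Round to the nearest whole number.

N ≈ 21,119

Σ MᵢCᵢ = 0·5273 + 5273·1449 + 6360·1050 = 0 + 7640577 + 6678000 = 14318577
Σ Rᵢ = 0 + 362 + 316 = 678
N̂ = 14318577 / 678 ≈ 21118.8 → 21119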